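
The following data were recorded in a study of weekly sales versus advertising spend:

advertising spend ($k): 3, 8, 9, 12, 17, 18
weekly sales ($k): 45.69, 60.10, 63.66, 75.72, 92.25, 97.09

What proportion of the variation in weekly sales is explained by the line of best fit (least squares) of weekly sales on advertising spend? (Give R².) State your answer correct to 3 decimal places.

n = 6, Σx = 67, Σy = 434.51, Σxy = 5415.32, Σx² = 911, Σy² = 33422.2307
Sxx = Σx² − (Σx)²/n = 911 − 748.166667 = 162.833333
Sxy = Σxy − (Σx)(Σy)/n = 5415.32 − 4852.028333 = 563.291667
Syy = Σy² − (Σy)²/n = 33422.2307 − 31466.490017 = 1955.740683
R² = Sxy²/(Sxx·Syy) = (563.291667)²/(162.833333·1955.740683) = 0.996350

0.996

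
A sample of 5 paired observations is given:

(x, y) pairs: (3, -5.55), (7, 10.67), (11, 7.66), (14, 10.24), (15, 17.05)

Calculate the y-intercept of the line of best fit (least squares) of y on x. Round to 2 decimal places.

-6.06

n = 5, Σx = 50, Σy = 40.07, Σxy = 541.41, Σx² = 600
Sxx = Σx² − (Σx)²/n = 600 − 500 = 100
Sxy = Σxy − (Σx)(Σy)/n = 541.41 − 400.7 = 140.71
b = Sxy/Sxx = 140.71/100 = 1.4071
a = ȳ − b·x̄ = 8.014 − 1.4071·10 = -6.057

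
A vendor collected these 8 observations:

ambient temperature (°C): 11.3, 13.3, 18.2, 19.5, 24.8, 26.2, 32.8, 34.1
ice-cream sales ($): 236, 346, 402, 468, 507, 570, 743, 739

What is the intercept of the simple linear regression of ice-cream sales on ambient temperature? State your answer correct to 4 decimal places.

28.3486

n = 8, Σx = 180.2, Σy = 4011, Σxy = 100788.9, Σx² = 4556.2
Sxx = Σx² − (Σx)²/n = 4556.2 − 4059.005 = 497.195
Sxy = Σxy − (Σx)(Σy)/n = 100788.9 − 90347.775 = 10441.125
b = Sxy/Sxx = 10441.125/497.195 = 21.000060
a = ȳ − b·x̄ = 501.375 − 21.000060·22.525 = 28.348641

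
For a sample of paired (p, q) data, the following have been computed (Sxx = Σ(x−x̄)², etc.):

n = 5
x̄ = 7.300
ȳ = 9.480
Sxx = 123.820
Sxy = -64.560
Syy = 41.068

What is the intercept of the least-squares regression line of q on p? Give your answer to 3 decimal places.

13.286

b = Sxy/Sxx = -64.56/123.82 = -0.521402
a = ȳ − b·x̄ = 9.48 − (-0.521402)·7.3 = 13.286235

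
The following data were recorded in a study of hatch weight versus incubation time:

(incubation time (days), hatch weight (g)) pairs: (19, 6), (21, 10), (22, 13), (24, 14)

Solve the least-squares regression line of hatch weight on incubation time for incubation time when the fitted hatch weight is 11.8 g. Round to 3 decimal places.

22.135

n = 4, Σx = 86, Σy = 43, Σxy = 946, Σx² = 1862
Sxx = Σx² − (Σx)²/n = 1862 − 1849 = 13
Sxy = Σxy − (Σx)(Σy)/n = 946 − 924.5 = 21.5
b = Sxy/Sxx = 21.5/13 = 1.653846
a = ȳ − b·x̄ = 10.75 − 1.653846·21.5 = -24.807692
Set a + b·x = 11.8: x = (11.8 − (-24.807692)) / 1.653846 = 22.134884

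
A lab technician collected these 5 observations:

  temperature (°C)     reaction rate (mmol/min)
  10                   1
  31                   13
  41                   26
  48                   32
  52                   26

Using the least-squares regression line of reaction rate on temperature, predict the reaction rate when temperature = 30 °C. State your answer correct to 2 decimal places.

15.05

n = 5, Σx = 182, Σy = 98, Σxy = 4367, Σx² = 7750
Sxx = Σx² − (Σx)²/n = 7750 − 6624.8 = 1125.2
Sxy = Σxy − (Σx)(Σy)/n = 4367 − 3567.2 = 799.8
b = Sxy/Sxx = 799.8/1125.2 = 0.710807
a = ȳ − b·x̄ = 19.6 − 0.710807·36.4 = -6.273374
ŷ(30) = a + b·30 = -6.273374 + 0.710807·30 = 15.050835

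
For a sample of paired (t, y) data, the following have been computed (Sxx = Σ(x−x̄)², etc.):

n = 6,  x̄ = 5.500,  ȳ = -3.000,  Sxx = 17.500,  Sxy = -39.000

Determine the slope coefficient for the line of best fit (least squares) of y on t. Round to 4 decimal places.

-2.2286

b = Sxy/Sxx = -39/17.5 = -2.228571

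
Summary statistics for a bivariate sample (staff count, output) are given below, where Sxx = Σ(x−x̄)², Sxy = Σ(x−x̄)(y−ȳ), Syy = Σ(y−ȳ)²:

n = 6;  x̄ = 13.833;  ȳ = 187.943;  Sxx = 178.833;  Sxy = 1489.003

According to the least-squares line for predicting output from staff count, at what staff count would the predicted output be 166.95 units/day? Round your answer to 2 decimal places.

b = Sxy/Sxx = 1489.003/178.833 = 8.326221
a = ȳ − b·x̄ = 187.943 − 8.326221·13.833 = 72.766391
Set a + b·x = 166.95: x = (166.95 − 72.766391) / 8.326221 = 11.311688

11.31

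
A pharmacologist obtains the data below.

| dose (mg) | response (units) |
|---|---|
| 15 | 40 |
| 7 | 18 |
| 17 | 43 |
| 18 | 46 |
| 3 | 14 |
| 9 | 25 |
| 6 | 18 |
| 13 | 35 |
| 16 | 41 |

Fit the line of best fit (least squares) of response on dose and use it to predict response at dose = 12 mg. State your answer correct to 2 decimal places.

32.12

n = 9, Σx = 104, Σy = 280, Σxy = 3771, Σx² = 1438
Sxx = Σx² − (Σx)²/n = 1438 − 1201.777778 = 236.222222
Sxy = Σxy − (Σx)(Σy)/n = 3771 − 3235.555556 = 535.444444
b = Sxy/Sxx = 535.444444/236.222222 = 2.266698
a = ȳ − b·x̄ = 31.111111 − 2.266698·11.555556 = 4.918156
ŷ(12) = a + b·12 = 4.918156 + 2.266698·12 = 32.118532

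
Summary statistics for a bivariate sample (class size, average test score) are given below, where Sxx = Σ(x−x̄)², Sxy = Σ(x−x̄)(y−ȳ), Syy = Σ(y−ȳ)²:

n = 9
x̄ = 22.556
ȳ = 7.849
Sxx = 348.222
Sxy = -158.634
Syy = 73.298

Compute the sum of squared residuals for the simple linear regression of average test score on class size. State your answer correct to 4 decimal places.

1.0316

b = Sxy/Sxx = -158.634/348.222 = -0.455554
SSE = Syy − b·Sxy = 73.298 − (-0.455554)·(-158.634) = 1.031613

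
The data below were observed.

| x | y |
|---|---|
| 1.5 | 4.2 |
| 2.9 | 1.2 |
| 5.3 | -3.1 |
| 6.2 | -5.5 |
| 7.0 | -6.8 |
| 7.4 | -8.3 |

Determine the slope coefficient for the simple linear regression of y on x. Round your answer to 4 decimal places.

n = 6, Σx = 30.3, Σy = -18.3, Σxy = -149.77, Σx² = 180.95
Sxx = Σx² − (Σx)²/n = 180.95 − 153.015 = 27.935
Sxy = Σxy − (Σx)(Σy)/n = -149.77 − (-92.415) = -57.355
b = Sxy/Sxx = -57.355/27.935 = -2.053159

-2.0532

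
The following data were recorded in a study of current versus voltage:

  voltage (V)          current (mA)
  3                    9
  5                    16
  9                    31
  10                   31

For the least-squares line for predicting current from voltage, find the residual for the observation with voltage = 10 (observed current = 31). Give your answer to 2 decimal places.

n = 4, Σx = 27, Σy = 87, Σxy = 696, Σx² = 215
Sxx = Σx² − (Σx)²/n = 215 − 182.25 = 32.75
Sxy = Σxy − (Σx)(Σy)/n = 696 − 587.25 = 108.75
b = Sxy/Sxx = 108.75/32.75 = 3.320611
a = ȳ − b·x̄ = 21.75 − 3.320611·6.75 = -0.664122
ŷ(10) = -0.664122 + 3.320611·10 = 32.541985
residual = y − ŷ = 31 − 32.541985 = -1.541985

-1.54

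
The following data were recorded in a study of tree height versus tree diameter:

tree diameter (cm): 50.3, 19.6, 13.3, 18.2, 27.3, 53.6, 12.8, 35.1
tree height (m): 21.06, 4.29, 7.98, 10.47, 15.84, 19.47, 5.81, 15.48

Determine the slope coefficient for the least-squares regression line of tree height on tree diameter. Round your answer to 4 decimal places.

0.3558

n = 8, Σx = 230.2, Σy = 100.4, Σxy = 3533.83, Σx² = 8436.48
Sxx = Σx² − (Σx)²/n = 8436.48 − 6624.005 = 1812.475
Sxy = Σxy − (Σx)(Σy)/n = 3533.83 − 2889.01 = 644.82
b = Sxy/Sxx = 644.82/1812.475 = 0.355768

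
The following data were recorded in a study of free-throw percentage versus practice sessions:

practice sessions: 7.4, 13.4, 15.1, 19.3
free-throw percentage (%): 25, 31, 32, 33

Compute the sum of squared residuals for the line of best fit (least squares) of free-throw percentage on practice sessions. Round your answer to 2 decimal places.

n = 4, Σx = 55.2, Σy = 121, Σxy = 1720.5, Σx² = 834.82, Σy² = 3699
Sxx = Σx² − (Σx)²/n = 834.82 − 761.76 = 73.06
Sxy = Σxy − (Σx)(Σy)/n = 1720.5 − 1669.8 = 50.7
Syy = Σy² − (Σy)²/n = 3699 − 3660.25 = 38.75
b = Sxy/Sxx = 50.7/73.06 = 0.693950
SSE = Syy − b·Sxy = 38.75 − 0.693950·50.7 = 3.566726

3.57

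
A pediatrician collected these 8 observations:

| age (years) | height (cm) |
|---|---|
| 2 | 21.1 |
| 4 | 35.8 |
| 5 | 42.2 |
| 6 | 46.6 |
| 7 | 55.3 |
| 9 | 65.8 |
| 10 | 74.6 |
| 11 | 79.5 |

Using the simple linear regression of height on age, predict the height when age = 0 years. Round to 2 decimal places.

9.14

n = 8, Σx = 54, Σy = 420.9, Σxy = 3275.8, Σx² = 432
Sxx = Σx² − (Σx)²/n = 432 − 364.5 = 67.5
Sxy = Σxy − (Σx)(Σy)/n = 3275.8 − 2841.075 = 434.725
b = Sxy/Sxx = 434.725/67.5 = 6.440370
a = ȳ − b·x̄ = 52.6125 − 6.440370·6.75 = 9.14
ŷ(0) = a + b·0 = 9.14 + 6.440370·0 = 9.14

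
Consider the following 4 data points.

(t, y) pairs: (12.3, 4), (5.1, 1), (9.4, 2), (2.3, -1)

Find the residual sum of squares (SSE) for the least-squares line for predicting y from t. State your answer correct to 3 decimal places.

n = 4, Σx = 29.1, Σy = 6, Σxy = 70.8, Σx² = 270.95, Σy² = 22
Sxx = Σx² − (Σx)²/n = 270.95 − 211.7025 = 59.2475
Sxy = Σxy − (Σx)(Σy)/n = 70.8 − 43.65 = 27.15
Syy = Σy² − (Σy)²/n = 22 − 9 = 13
b = Sxy/Sxx = 27.15/59.2475 = 0.458247
SSE = Syy − b·Sxy = 13 − 0.458247·27.15 = 0.558589

0.559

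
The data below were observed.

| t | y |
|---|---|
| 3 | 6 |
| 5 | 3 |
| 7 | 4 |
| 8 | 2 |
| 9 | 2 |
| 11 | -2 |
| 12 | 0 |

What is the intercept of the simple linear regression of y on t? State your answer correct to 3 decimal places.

7.934

n = 7, Σx = 55, Σy = 15, Σxy = 73, Σx² = 493
Sxx = Σx² − (Σx)²/n = 493 − 432.142857 = 60.857143
Sxy = Σxy − (Σx)(Σy)/n = 73 − 117.857143 = -44.857143
b = Sxy/Sxx = -44.857143/60.857143 = -0.737089
a = ȳ − b·x̄ = 2.142857 − (-0.737089)·7.857143 = 7.934272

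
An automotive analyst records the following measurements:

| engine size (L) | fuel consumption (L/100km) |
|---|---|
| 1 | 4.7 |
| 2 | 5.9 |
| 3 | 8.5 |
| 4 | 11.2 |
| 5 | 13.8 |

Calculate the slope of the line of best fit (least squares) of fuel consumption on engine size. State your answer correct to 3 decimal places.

2.350

n = 5, Σx = 15, Σy = 44.1, Σxy = 155.8, Σx² = 55
Sxx = Σx² − (Σx)²/n = 55 − 45 = 10
Sxy = Σxy − (Σx)(Σy)/n = 155.8 − 132.3 = 23.5
b = Sxy/Sxx = 23.5/10 = 2.35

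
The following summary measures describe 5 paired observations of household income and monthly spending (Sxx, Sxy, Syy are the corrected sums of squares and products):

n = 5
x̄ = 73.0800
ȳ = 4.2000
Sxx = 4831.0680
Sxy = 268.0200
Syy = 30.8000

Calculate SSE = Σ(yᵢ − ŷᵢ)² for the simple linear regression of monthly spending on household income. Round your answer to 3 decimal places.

15.931

b = Sxy/Sxx = 268.02/4831.068 = 0.055478
SSE = Syy − b·Sxy = 30.8 − 0.055478·268.02 = 15.930675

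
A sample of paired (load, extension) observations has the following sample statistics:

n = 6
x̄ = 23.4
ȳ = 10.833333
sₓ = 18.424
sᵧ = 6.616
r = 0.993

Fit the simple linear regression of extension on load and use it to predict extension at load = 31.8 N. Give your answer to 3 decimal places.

13.829

b = r · sᵧ/sₓ = 0.993 · 6.616/18.424 = 0.356583
a = ȳ − b·x̄ = 10.833333 − 0.356583·23.4 = 2.489287
ŷ(31.8) = a + b·31.8 = 2.489287 + 0.356583·31.8 = 13.828631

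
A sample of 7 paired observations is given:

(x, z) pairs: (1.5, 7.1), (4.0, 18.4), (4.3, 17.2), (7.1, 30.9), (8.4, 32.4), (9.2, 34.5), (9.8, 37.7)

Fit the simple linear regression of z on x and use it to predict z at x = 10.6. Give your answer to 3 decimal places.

40.830

n = 7, Σx = 44.3, Σy = 178.2, Σxy = 1336.62, Σx² = 338.39
Sxx = Σx² − (Σx)²/n = 338.39 − 280.355714 = 58.034286
Sxy = Σxy − (Σx)(Σy)/n = 1336.62 − 1127.751429 = 208.868571
b = Sxy/Sxx = 208.868571/58.034286 = 3.599055
a = ȳ − b·x̄ = 25.457143 − 3.599055·6.328571 = 2.680268
ŷ(10.6) = a + b·10.6 = 2.680268 + 3.599055·10.6 = 40.830248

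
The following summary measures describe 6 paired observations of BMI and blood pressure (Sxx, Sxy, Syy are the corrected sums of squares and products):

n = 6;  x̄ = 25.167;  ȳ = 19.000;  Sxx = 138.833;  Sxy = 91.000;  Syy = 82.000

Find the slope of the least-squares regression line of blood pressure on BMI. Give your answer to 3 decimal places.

b = Sxy/Sxx = 91/138.833 = 0.655464

0.655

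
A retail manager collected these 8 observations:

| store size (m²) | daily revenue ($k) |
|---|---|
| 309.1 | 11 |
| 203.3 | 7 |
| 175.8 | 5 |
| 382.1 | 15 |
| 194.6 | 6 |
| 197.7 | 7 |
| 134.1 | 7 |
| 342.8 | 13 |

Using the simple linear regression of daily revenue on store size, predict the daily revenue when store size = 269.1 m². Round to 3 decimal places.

n = 8, Σx = 1939.5, Σy = 71, Σxy = 19380.3, Σx² = 526228.85
Sxx = Σx² − (Σx)²/n = 526228.85 − 470207.53125 = 56021.31875
Sxy = Σxy − (Σx)(Σy)/n = 19380.3 − 17213.0625 = 2167.2375
b = Sxy/Sxx = 2167.2375/56021.31875 = 0.038686
a = ȳ − b·x̄ = 8.875 − 0.038686·242.4375 = -0.503923
ŷ(269.1) = a + b·269.1 = -0.503923 + 0.038686·269.1 = 9.906464

9.906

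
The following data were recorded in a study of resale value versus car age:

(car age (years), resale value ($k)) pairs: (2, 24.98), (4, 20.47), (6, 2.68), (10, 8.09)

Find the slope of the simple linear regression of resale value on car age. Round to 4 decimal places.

-2.2969

n = 4, Σx = 22, Σy = 56.22, Σxy = 228.82, Σx² = 156
Sxx = Σx² − (Σx)²/n = 156 − 121 = 35
Sxy = Σxy − (Σx)(Σy)/n = 228.82 − 309.21 = -80.39
b = Sxy/Sxx = -80.39/35 = -2.296857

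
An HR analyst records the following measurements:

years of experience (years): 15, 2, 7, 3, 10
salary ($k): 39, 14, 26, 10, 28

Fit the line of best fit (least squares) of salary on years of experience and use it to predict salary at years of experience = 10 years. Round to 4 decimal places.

n = 5, Σx = 37, Σy = 117, Σxy = 1105, Σx² = 387
Sxx = Σx² − (Σx)²/n = 387 − 273.8 = 113.2
Sxy = Σxy − (Σx)(Σy)/n = 1105 − 865.8 = 239.2
b = Sxy/Sxx = 239.2/113.2 = 2.113074
a = ȳ − b·x̄ = 23.4 − 2.113074·7.4 = 7.763251
ŷ(10) = a + b·10 = 7.763251 + 2.113074·10 = 28.893993

28.8940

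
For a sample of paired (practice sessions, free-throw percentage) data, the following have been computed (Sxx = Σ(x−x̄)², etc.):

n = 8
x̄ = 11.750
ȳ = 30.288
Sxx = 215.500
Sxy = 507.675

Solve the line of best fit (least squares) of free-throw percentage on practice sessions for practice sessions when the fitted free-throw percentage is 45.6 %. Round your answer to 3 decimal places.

b = Sxy/Sxx = 507.675/215.5 = 2.355800
a = ȳ − b·x̄ = 30.288 − 2.355800·11.75 = 2.607345
Set a + b·x = 45.6: x = (45.6 − 2.607345) / 2.355800 = 18.249702

18.250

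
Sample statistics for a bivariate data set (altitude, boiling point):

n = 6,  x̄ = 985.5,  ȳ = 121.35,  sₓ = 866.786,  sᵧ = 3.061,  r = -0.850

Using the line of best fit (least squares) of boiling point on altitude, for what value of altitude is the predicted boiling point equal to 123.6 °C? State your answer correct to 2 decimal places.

b = r · sᵧ/sₓ = -0.85 · 3.061/866.786 = -0.003002
a = ȳ − b·x̄ = 121.35 − (-0.003002)·985.5 = 124.308196
Set a + b·x = 123.6: x = (123.6 − 124.308196) / (-0.003002) = 235.930079

235.93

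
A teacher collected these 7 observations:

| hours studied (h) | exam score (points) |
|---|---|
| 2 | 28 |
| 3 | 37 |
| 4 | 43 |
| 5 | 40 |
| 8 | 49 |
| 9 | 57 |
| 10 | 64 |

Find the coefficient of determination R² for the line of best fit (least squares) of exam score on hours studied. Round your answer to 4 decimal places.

n = 7, Σx = 41, Σy = 318, Σxy = 2084, Σx² = 299, Σy² = 15348
Sxx = Σx² − (Σx)²/n = 299 − 240.142857 = 58.857143
Sxy = Σxy − (Σx)(Σy)/n = 2084 − 1862.571429 = 221.428571
Syy = Σy² − (Σy)²/n = 15348 − 14446.285714 = 901.714286
R² = Sxy²/(Sxx·Syy) = (221.428571)²/(58.857143·901.714286) = 0.923845

0.9238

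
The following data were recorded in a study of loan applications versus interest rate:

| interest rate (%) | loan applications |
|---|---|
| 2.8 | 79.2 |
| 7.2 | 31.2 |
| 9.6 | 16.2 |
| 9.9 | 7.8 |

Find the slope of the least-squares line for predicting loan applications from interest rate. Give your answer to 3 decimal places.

-9.665

n = 4, Σx = 29.5, Σy = 134.4, Σxy = 679.14, Σx² = 249.85
Sxx = Σx² − (Σx)²/n = 249.85 − 217.5625 = 32.2875
Sxy = Σxy − (Σx)(Σy)/n = 679.14 − 991.2 = -312.06
b = Sxy/Sxx = -312.06/32.2875 = -9.665041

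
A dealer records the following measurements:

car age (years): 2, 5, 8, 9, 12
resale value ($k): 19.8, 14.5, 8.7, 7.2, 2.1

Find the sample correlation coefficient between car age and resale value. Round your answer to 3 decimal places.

n = 5, Σx = 36, Σy = 52.3, Σxy = 271.7, Σx² = 318, Σy² = 734.23
Sxx = Σx² − (Σx)²/n = 318 − 259.2 = 58.8
Sxy = Σxy − (Σx)(Σy)/n = 271.7 − 376.56 = -104.86
Syy = Σy² − (Σy)²/n = 734.23 − 547.058 = 187.172
r = Sxy/√(Sxx·Syy) = -104.86/√(11005.7136) = -104.86/104.908120 = -0.999541

-1.000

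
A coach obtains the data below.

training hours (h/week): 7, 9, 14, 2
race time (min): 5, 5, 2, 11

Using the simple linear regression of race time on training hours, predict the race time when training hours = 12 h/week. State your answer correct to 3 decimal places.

2.831

n = 4, Σx = 32, Σy = 23, Σxy = 130, Σx² = 330
Sxx = Σx² − (Σx)²/n = 330 − 256 = 74
Sxy = Σxy − (Σx)(Σy)/n = 130 − 184 = -54
b = Sxy/Sxx = -54/74 = -0.729730
a = ȳ − b·x̄ = 5.75 − (-0.729730)·8 = 11.587838
ŷ(12) = a + b·12 = 11.587838 + (-0.729730)·12 = 2.831081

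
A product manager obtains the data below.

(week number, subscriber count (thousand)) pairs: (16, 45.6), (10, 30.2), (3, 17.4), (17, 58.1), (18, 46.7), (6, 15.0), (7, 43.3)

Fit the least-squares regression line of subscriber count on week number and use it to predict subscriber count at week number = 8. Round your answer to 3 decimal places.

n = 7, Σx = 77, Σy = 256.3, Σxy = 3305.2, Σx² = 1063
Sxx = Σx² − (Σx)²/n = 1063 − 847 = 216
Sxy = Σxy − (Σx)(Σy)/n = 3305.2 − 2819.3 = 485.9
b = Sxy/Sxx = 485.9/216 = 2.249537
a = ȳ − b·x̄ = 36.614286 − 2.249537·11 = 11.869378
ŷ(8) = a + b·8 = 11.869378 + 2.249537·8 = 29.865675

29.866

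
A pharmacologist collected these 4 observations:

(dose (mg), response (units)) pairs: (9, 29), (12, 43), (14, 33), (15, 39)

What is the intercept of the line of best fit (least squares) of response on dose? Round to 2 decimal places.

n = 4, Σx = 50, Σy = 144, Σxy = 1824, Σx² = 646
Sxx = Σx² − (Σx)²/n = 646 − 625 = 21
Sxy = Σxy − (Σx)(Σy)/n = 1824 − 1800 = 24
b = Sxy/Sxx = 24/21 = 1.142857
a = ȳ − b·x̄ = 36 − 1.142857·12.5 = 21.714286

21.71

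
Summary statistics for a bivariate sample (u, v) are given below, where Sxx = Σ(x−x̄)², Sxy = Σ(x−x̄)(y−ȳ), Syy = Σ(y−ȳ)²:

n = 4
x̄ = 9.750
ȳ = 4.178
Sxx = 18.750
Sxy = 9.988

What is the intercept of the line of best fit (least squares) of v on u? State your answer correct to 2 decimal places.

-1.02

b = Sxy/Sxx = 9.988/18.75 = 0.532693
a = ȳ − b·x̄ = 4.178 − 0.532693·9.75 = -1.01576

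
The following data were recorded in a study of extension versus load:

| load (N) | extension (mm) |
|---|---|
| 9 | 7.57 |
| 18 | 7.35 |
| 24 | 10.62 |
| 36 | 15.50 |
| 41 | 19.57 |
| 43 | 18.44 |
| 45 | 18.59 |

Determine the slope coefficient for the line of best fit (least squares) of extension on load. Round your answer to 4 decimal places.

0.3704

n = 7, Σx = 216, Σy = 97.64, Σxy = 3445.15, Σx² = 7832
Sxx = Σx² − (Σx)²/n = 7832 − 6665.142857 = 1166.857143
Sxy = Σxy − (Σx)(Σy)/n = 3445.15 − 3012.891429 = 432.258571
b = Sxy/Sxx = 432.258571/1166.857143 = 0.370447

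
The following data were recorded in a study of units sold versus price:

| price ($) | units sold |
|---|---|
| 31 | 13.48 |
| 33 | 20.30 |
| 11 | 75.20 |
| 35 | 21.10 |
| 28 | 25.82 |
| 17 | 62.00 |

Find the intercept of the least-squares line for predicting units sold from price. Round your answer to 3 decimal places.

102.932

n = 6, Σx = 155, Σy = 217.9, Σxy = 4430.44, Σx² = 4469
Sxx = Σx² − (Σx)²/n = 4469 − 4004.166667 = 464.833333
Sxy = Σxy − (Σx)(Σy)/n = 4430.44 − 5629.083333 = -1198.643333
b = Sxy/Sxx = -1198.643333/464.833333 = -2.578652
a = ȳ − b·x̄ = 36.316667 − (-2.578652)·25.833333 = 102.931839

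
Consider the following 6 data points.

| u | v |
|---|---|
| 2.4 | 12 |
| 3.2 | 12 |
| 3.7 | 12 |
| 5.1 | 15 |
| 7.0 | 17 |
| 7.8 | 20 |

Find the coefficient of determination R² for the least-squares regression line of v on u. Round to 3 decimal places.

0.936

n = 6, Σx = 29.2, Σy = 88, Σxy = 463.1, Σx² = 165.54, Σy² = 1346
Sxx = Σx² − (Σx)²/n = 165.54 − 142.106667 = 23.433333
Sxy = Σxy − (Σx)(Σy)/n = 463.1 − 428.266667 = 34.833333
Syy = Σy² − (Σy)²/n = 1346 − 1290.666667 = 55.333333
R² = Sxy²/(Sxx·Syy) = (34.833333)²/(23.433333·55.333333) = 0.935770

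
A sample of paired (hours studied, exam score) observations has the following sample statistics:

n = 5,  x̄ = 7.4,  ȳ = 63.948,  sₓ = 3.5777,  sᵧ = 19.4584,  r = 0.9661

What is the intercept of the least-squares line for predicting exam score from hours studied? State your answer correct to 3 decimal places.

25.065

b = r · sᵧ/sₓ = 0.9661 · 19.4584/3.5777 = 5.254426
a = ȳ − b·x̄ = 63.948 − 5.254426·7.4 = 25.065247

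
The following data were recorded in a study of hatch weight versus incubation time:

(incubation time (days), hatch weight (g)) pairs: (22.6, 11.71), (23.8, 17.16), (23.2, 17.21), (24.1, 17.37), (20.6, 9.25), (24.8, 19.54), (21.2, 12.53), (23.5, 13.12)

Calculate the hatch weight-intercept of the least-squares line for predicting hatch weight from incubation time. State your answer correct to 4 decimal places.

-35.0836

n = 8, Σx = 183.8, Σy = 117.89, Σxy = 2740.041, Σx² = 4237.34
Sxx = Σx² − (Σx)²/n = 4237.34 − 4222.805 = 14.535
Sxy = Σxy − (Σx)(Σy)/n = 2740.041 − 2708.52275 = 31.51825
b = Sxy/Sxx = 31.51825/14.535 = 2.168438
a = ȳ − b·x̄ = 14.73625 − 2.168438·22.975 = -35.083619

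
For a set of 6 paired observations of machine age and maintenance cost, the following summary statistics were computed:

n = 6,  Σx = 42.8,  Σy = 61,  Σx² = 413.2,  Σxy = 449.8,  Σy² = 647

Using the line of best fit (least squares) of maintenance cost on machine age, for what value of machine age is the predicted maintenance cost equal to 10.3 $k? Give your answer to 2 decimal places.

Sxx = Σx² − (Σx)²/n = 413.2 − 305.306667 = 107.893333
Sxy = Σxy − (Σx)(Σy)/n = 449.8 − 435.133333 = 14.666667
b = Sxy/Sxx = 14.666667/107.893333 = 0.135937
a = ȳ − b·x̄ = 10.166667 − 0.135937·7.133333 = 9.196985
Set a + b·x = 10.3: x = (10.3 − 9.196985) / 0.135937 = 8.114182

8.11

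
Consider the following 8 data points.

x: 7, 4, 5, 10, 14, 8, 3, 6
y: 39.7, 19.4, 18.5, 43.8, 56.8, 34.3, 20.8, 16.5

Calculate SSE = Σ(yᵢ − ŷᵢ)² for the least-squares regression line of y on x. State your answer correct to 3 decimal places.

241.577

n = 8, Σx = 57, Σy = 249.8, Σxy = 2117, Σx² = 495, Σy² = 9320.76
Sxx = Σx² − (Σx)²/n = 495 − 406.125 = 88.875
Sxy = Σxy − (Σx)(Σy)/n = 2117 − 1779.825 = 337.175
Syy = Σy² − (Σy)²/n = 9320.76 − 7800.005 = 1520.755
b = Sxy/Sxx = 337.175/88.875 = 3.793812
SSE = Syy − b·Sxy = 1520.755 − 3.793812·337.175 = 241.576596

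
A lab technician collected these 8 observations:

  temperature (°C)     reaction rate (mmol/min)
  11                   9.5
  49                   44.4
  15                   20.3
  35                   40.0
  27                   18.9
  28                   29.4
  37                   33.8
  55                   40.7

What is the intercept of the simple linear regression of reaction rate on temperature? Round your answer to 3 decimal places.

n = 8, Σx = 257, Σy = 237, Σxy = 8807.2, Σx² = 9879
Sxx = Σx² − (Σx)²/n = 9879 − 8256.125 = 1622.875
Sxy = Σxy − (Σx)(Σy)/n = 8807.2 − 7613.625 = 1193.575
b = Sxy/Sxx = 1193.575/1622.875 = 0.735469
a = ȳ − b·x̄ = 29.625 − 0.735469·32.125 = 5.998044

5.998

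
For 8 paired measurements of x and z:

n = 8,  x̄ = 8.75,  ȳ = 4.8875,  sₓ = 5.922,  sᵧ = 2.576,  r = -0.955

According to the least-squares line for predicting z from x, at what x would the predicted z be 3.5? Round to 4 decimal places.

b = r · sᵧ/sₓ = -0.955 · 2.576/5.922 = -0.415414
a = ȳ − b·x̄ = 4.8875 − (-0.415414)·8.75 = 8.522370
Set a + b·x = 3.5: x = (3.5 − 8.522370) / (-0.415414) = 12.090044

12.0900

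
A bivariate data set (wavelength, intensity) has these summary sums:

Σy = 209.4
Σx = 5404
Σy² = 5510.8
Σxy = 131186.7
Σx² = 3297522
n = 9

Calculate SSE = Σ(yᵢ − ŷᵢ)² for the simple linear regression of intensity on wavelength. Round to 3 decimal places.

Sxx = Σx² − (Σx)²/n = 3297522 − 3244801.777778 = 52720.222222
Sxy = Σxy − (Σx)(Σy)/n = 131186.7 − 125733.066667 = 5453.633333
Syy = Σy² − (Σy)²/n = 5510.8 − 4872.04 = 638.76
b = Sxy/Sxx = 5453.633333/52720.222222 = 0.103445
SSE = Syy − b·Sxy = 638.76 − 0.103445·5453.633333 = 74.609940

74.610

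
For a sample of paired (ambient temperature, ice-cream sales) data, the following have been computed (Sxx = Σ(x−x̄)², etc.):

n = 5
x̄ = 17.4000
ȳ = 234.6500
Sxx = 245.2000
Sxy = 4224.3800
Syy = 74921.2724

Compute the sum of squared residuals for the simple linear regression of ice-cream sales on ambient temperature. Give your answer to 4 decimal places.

2142.3720

b = Sxy/Sxx = 4224.38/245.2 = 17.228303
SSE = Syy − b·Sxy = 74921.2724 − 17.228303·4224.38 = 2142.371974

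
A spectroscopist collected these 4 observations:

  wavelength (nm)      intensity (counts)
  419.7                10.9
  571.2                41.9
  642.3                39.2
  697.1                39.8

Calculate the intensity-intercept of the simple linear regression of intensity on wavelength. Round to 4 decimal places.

-29.5187

n = 4, Σx = 2330.3, Σy = 131.8, Σxy = 81430.75, Σx² = 1400915.23
Sxx = Σx² − (Σx)²/n = 1400915.23 − 1357574.5225 = 43340.7075
Sxy = Σxy − (Σx)(Σy)/n = 81430.75 − 76783.385 = 4647.365
b = Sxy/Sxx = 4647.365/43340.7075 = 0.107229
a = ȳ − b·x̄ = 32.95 − 0.107229·582.575 = -29.518723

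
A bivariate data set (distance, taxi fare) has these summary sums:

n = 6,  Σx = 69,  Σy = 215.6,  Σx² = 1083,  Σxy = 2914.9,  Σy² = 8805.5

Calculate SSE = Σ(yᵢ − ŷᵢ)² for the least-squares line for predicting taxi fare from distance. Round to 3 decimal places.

403.143

Sxx = Σx² − (Σx)²/n = 1083 − 793.5 = 289.5
Sxy = Σxy − (Σx)(Σy)/n = 2914.9 − 2479.4 = 435.5
Syy = Σy² − (Σy)²/n = 8805.5 − 7747.226667 = 1058.273333
b = Sxy/Sxx = 435.5/289.5 = 1.504318
SSE = Syy − b·Sxy = 1058.273333 − 1.504318·435.5 = 403.142936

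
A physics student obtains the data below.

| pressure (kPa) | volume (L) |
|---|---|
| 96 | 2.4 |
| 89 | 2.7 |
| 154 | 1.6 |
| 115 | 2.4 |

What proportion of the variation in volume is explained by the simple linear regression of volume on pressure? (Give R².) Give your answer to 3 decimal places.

n = 4, Σx = 454, Σy = 9.1, Σxy = 993.1, Σx² = 54078, Σy² = 21.37
Sxx = Σx² − (Σx)²/n = 54078 − 51529 = 2549
Sxy = Σxy − (Σx)(Σy)/n = 993.1 − 1032.85 = -39.75
Syy = Σy² − (Σy)²/n = 21.37 − 20.7025 = 0.6675
R² = Sxy²/(Sxx·Syy) = (-39.75)²/(2549·0.6675) = 0.928652

0.929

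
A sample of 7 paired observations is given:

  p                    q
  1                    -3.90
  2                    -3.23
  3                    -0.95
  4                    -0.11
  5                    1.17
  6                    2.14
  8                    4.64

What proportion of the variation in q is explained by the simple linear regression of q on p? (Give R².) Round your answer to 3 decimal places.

0.989

n = 7, Σx = 29, Σy = -0.24, Σxy = 42.16, Σx² = 155, Σy² = 54.0356
Sxx = Σx² − (Σx)²/n = 155 − 120.142857 = 34.857143
Sxy = Σxy − (Σx)(Σy)/n = 42.16 − (-0.994286) = 43.154286
Syy = Σy² − (Σy)²/n = 54.0356 − 0.008229 = 54.027371
R² = Sxy²/(Sxx·Syy) = (43.154286)²/(34.857143·54.027371) = 0.988877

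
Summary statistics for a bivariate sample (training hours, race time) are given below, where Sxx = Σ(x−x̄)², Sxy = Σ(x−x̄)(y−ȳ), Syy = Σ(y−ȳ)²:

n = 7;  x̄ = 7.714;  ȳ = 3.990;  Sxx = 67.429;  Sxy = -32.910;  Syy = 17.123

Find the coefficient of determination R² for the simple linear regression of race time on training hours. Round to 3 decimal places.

0.938

R² = Sxy²/(Sxx·Syy) = (-32.91)²/(67.429·17.123) = 0.938057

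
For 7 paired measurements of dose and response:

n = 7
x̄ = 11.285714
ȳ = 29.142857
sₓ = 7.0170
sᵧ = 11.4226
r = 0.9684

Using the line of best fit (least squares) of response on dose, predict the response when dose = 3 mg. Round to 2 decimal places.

16.08

b = r · sᵧ/sₓ = 0.9684 · 11.4226/7.017 = 1.576407
a = ȳ − b·x̄ = 29.142857 − 1.576407·11.285714 = 11.351982
ŷ(3) = a + b·3 = 11.351982 + 1.576407·3 = 16.081202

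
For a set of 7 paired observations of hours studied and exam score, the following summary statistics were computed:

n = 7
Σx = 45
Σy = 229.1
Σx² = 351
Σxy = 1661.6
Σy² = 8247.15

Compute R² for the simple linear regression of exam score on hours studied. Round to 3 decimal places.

0.771

Sxx = Σx² − (Σx)²/n = 351 − 289.285714 = 61.714286
Sxy = Σxy − (Σx)(Σy)/n = 1661.6 − 1472.785714 = 188.814286
Syy = Σy² − (Σy)²/n = 8247.15 − 7498.115714 = 749.034286
R² = Sxy²/(Sxx·Syy) = (188.814286)²/(61.714286·749.034286) = 0.771227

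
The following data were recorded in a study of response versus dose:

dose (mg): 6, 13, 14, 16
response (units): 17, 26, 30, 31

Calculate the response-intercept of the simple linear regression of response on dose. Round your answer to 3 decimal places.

8.300

n = 4, Σx = 49, Σy = 104, Σxy = 1356, Σx² = 657
Sxx = Σx² − (Σx)²/n = 657 − 600.25 = 56.75
Sxy = Σxy − (Σx)(Σy)/n = 1356 − 1274 = 82
b = Sxy/Sxx = 82/56.75 = 1.444934
a = ȳ − b·x̄ = 26 − 1.444934·12.25 = 8.299559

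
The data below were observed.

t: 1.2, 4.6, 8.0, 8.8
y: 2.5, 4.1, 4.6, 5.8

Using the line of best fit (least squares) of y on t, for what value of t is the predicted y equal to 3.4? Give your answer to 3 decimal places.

n = 4, Σx = 22.6, Σy = 17, Σxy = 109.7, Σx² = 164.04
Sxx = Σx² − (Σx)²/n = 164.04 − 127.69 = 36.35
Sxy = Σxy − (Σx)(Σy)/n = 109.7 − 96.05 = 13.65
b = Sxy/Sxx = 13.65/36.35 = 0.375516
a = ȳ − b·x̄ = 4.25 − 0.375516·5.65 = 2.128336
Set a + b·x = 3.4: x = (3.4 − 2.128336) / 0.375516 = 3.386447

3.386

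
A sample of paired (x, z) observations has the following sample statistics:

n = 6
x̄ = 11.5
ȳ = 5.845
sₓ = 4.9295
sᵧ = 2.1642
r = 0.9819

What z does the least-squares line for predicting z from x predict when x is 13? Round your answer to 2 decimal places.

b = r · sᵧ/sₓ = 0.9819 · 2.1642/4.9295 = 0.431084
a = ȳ − b·x̄ = 5.845 − 0.431084·11.5 = 0.887535
ŷ(13) = a + b·13 = 0.887535 + 0.431084·13 = 6.491626

6.49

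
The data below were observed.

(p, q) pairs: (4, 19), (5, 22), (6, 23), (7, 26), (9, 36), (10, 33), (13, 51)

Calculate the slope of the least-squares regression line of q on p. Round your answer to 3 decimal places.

n = 7, Σx = 54, Σy = 210, Σxy = 1823, Σx² = 476
Sxx = Σx² − (Σx)²/n = 476 − 416.571429 = 59.428571
Sxy = Σxy − (Σx)(Σy)/n = 1823 − 1620 = 203
b = Sxy/Sxx = 203/59.428571 = 3.415865

3.416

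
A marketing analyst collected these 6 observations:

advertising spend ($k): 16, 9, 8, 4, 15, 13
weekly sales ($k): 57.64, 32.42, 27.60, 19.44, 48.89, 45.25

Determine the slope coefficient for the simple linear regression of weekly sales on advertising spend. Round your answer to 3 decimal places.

n = 6, Σx = 65, Σy = 231.24, Σxy = 2834.18, Σx² = 811
Sxx = Σx² − (Σx)²/n = 811 − 704.166667 = 106.833333
Sxy = Σxy − (Σx)(Σy)/n = 2834.18 − 2505.1 = 329.08
b = Sxy/Sxx = 329.08/106.833333 = 3.080312

3.080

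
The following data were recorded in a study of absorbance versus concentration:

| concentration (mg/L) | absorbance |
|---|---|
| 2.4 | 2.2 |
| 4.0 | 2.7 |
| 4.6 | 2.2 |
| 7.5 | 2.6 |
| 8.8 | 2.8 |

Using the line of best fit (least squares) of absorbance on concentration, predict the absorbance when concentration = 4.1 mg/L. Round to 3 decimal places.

2.397

n = 5, Σx = 27.3, Σy = 12.5, Σxy = 70.34, Σx² = 176.61
Sxx = Σx² − (Σx)²/n = 176.61 − 149.058 = 27.552
Sxy = Σxy − (Σx)(Σy)/n = 70.34 − 68.25 = 2.09
b = Sxy/Sxx = 2.09/27.552 = 0.075857
a = ȳ − b·x̄ = 2.5 − 0.075857·5.46 = 2.085823
ŷ(4.1) = a + b·4.1 = 2.085823 + 0.075857·4.1 = 2.396835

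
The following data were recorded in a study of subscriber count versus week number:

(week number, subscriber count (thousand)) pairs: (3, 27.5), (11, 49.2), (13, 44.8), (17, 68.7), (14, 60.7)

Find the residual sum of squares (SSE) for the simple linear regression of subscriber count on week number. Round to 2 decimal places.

114.90

n = 5, Σx = 58, Σy = 250.9, Σxy = 3223.8, Σx² = 784, Σy² = 13588.11
Sxx = Σx² − (Σx)²/n = 784 − 672.8 = 111.2
Sxy = Σxy − (Σx)(Σy)/n = 3223.8 − 2910.44 = 313.36
Syy = Σy² − (Σy)²/n = 13588.11 − 12590.162 = 997.948
b = Sxy/Sxx = 313.36/111.2 = 2.817986
SSE = Syy − b·Sxy = 997.948 − 2.817986·313.36 = 114.904029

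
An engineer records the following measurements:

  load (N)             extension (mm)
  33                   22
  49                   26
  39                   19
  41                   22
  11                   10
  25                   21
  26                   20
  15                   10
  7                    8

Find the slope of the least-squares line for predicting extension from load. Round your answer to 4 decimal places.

n = 9, Σx = 246, Σy = 158, Σxy = 5004, Σx² = 8388
Sxx = Σx² − (Σx)²/n = 8388 − 6724 = 1664
Sxy = Σxy − (Σx)(Σy)/n = 5004 − 4318.666667 = 685.333333
b = Sxy/Sxx = 685.333333/1664 = 0.411859

0.4119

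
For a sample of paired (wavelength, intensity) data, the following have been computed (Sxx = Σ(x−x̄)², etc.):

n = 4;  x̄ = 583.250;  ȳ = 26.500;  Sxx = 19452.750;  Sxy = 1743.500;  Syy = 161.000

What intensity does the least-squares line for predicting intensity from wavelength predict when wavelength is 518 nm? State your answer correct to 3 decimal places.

20.652

b = Sxy/Sxx = 1743.5/19452.75 = 0.089627
a = ȳ − b·x̄ = 26.5 − 0.089627·583.25 = -25.775199
ŷ(518) = a + b·518 = -25.775199 + 0.089627·518 = 20.651810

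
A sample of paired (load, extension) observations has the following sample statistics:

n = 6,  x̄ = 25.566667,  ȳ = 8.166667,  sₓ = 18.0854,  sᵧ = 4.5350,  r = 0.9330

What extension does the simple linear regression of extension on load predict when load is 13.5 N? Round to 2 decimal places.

5.34

b = r · sᵧ/sₓ = 0.933 · 4.535/18.0854 = 0.233954
a = ȳ − b·x̄ = 8.166667 − 0.233954·25.566667 = 2.185238
ŷ(13.5) = a + b·13.5 = 2.185238 + 0.233954·13.5 = 5.343620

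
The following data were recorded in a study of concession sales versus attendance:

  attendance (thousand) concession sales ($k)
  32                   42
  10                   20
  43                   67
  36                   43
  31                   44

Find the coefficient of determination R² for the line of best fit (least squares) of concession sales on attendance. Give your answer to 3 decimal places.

0.881

n = 5, Σx = 152, Σy = 216, Σxy = 7337, Σx² = 5230, Σy² = 10438
Sxx = Σx² − (Σx)²/n = 5230 − 4620.8 = 609.2
Sxy = Σxy − (Σx)(Σy)/n = 7337 − 6566.4 = 770.6
Syy = Σy² − (Σy)²/n = 10438 − 9331.2 = 1106.8
R² = Sxy²/(Sxx·Syy) = (770.6)²/(609.2·1106.8) = 0.880702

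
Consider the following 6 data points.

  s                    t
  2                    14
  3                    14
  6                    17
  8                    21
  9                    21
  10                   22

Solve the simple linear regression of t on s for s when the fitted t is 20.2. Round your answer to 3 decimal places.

8.182

n = 6, Σx = 38, Σy = 109, Σxy = 749, Σx² = 294
Sxx = Σx² − (Σx)²/n = 294 − 240.666667 = 53.333333
Sxy = Σxy − (Σx)(Σy)/n = 749 − 690.333333 = 58.666667
b = Sxy/Sxx = 58.666667/53.333333 = 1.1
a = ȳ − b·x̄ = 18.166667 − 1.1·6.333333 = 11.2
Set a + b·x = 20.2: x = (20.2 − 11.2) / 1.1 = 8.181818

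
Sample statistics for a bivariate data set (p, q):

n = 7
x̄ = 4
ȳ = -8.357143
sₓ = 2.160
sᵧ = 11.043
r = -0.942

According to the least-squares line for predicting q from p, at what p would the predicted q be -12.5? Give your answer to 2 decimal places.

b = r · sᵧ/sₓ = -0.942 · 11.043/2.16 = -4.815975
a = ȳ − b·x̄ = -8.357143 − (-4.815975)·4 = 10.906757
Set a + b·x = -12.5: x = (-12.5 − 10.906757) / (-4.815975) = 4.860232

4.86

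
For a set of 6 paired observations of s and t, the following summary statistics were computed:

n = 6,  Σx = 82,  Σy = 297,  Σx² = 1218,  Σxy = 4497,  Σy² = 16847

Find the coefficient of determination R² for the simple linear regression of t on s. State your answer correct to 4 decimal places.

0.9187

Sxx = Σx² − (Σx)²/n = 1218 − 1120.666667 = 97.333333
Sxy = Σxy − (Σx)(Σy)/n = 4497 − 4059 = 438
Syy = Σy² − (Σy)²/n = 16847 − 14701.5 = 2145.5
R² = Sxy²/(Sxx·Syy) = (438)²/(97.333333·2145.5) = 0.918667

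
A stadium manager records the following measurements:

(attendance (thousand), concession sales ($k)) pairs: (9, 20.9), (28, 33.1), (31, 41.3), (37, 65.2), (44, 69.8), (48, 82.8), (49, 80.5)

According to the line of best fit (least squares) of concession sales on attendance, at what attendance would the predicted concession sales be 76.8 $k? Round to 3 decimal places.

47.607

n = 7, Σx = 246, Σy = 393.6, Σxy = 15797.7, Σx² = 9836
Sxx = Σx² − (Σx)²/n = 9836 − 8645.142857 = 1190.857143
Sxy = Σxy − (Σx)(Σy)/n = 15797.7 − 13832.228571 = 1965.471429
b = Sxy/Sxx = 1965.471429/1190.857143 = 1.650468
a = ȳ − b·x̄ = 56.228571 − 1.650468·35.142857 = -1.773584
Set a + b·x = 76.8: x = (76.8 − (-1.773584)) / 1.650468 = 47.606855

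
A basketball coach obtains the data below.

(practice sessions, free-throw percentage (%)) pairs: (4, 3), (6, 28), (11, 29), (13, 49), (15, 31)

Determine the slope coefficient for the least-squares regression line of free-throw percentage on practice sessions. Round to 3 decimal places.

n = 5, Σx = 49, Σy = 140, Σxy = 1601, Σx² = 567
Sxx = Σx² − (Σx)²/n = 567 − 480.2 = 86.8
Sxy = Σxy − (Σx)(Σy)/n = 1601 − 1372 = 229
b = Sxy/Sxx = 229/86.8 = 2.638249

2.638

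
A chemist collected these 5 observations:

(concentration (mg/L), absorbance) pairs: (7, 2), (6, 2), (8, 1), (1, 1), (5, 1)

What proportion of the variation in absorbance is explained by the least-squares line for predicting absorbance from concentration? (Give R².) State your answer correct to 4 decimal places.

0.1381

n = 5, Σx = 27, Σy = 7, Σxy = 40, Σx² = 175, Σy² = 11
Sxx = Σx² − (Σx)²/n = 175 − 145.8 = 29.2
Sxy = Σxy − (Σx)(Σy)/n = 40 − 37.8 = 2.2
Syy = Σy² − (Σy)²/n = 11 − 9.8 = 1.2
R² = Sxy²/(Sxx·Syy) = (2.2)²/(29.2·1.2) = 0.138128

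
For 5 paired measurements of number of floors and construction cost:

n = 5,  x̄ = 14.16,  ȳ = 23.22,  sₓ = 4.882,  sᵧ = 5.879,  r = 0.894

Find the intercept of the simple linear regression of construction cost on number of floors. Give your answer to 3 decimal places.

7.976

b = r · sᵧ/sₓ = 0.894 · 5.879/4.882 = 1.076572
a = ȳ − b·x̄ = 23.22 − 1.076572·14.16 = 7.975736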